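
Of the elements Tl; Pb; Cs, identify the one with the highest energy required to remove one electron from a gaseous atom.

Cs is in period 6, group 1; Tl is in period 6, group 13; Pb is in period 6, group 14.
Across a period the outer electron is held more tightly (higher IE₁); down a group it sits in a higher shell, more shielded, and comes off more easily.
All lie in period 6, so first ionization energy increases left to right.
The highest energy required to remove one electron from a gaseous atom among these belongs to Pb.

Pb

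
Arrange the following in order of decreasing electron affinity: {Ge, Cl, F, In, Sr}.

Cl > F > Ge > In > Sr

Adding an electron releases more energy for atoms nearer the top right (short of the noble gases).
Here both period and group differ, so the two effects have to be weighed against each other.
In > Sr: both are in period 5; the period trend gives In the larger value.
Ge > In: both effects reinforce here, so Ge is clearly the higher of the two.
F > Ge: relative to Ge, both the across-period and down-group shifts push F's electron affinity up.
Cl > F: this pair runs against the simple trend — see the exception note.
Note the exception: Cl has a higher electron affinity than F, contrary to the simple trend — F's small 2p subshell makes the incoming electron feel strong e⁻–e⁻ repulsion, so Cl actually releases more energy on gaining an electron.
Tabulated electron affinity (kJ/mol): F 328, Cl 349, Ge 119, Sr 5, In 29.
So from highest to lowest: Cl > F > Ge > In > Sr.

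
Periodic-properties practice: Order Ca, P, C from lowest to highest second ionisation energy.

Ca < P < C

The second ionization energy removes an electron from the +1 ion. For each element: Ca⁺ still has 1 valence electron; P⁺ still has 4 valence electrons; C⁺ still has 3 valence electrons.
All are still removing valence electrons, so compare the +1 ions as you would atoms: IE_2 generally rises across a period (higher Z_eff) and falls down a group (larger shell), subject to the usual subshell exceptions.
Valence configurations: Ca⁺ [Ar]4s¹, P⁺ [Ne]3s²3p², C⁺ [He]2s²2p¹.
Approximate IE_2 values (kJ/mol): Ca 1145, P 1907, C 2353.
Hence IE_2: Ca < P < C.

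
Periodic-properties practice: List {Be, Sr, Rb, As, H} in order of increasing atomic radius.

H < Be < As < Sr < Rb

Radius decreases left→right (rising Z_eff, same n) and increases top→bottom (higher n).
These span different periods and groups, so the two trends combine.
Be > H: period and group pull opposite ways; the down-group shift dominates (102 vs 32 pm).
As > Be: period and group pull opposite ways; the down-group shift dominates (121 vs 102 pm).
Sr > As: both effects reinforce here, so Sr is clearly the larger of the two.
Rb > Sr: Rb lies to the left of Sr in period 5, so the across-period effect alone puts Rb larger.
Tabulated atomic radius (pm): H 32, Be 102, As 121, Rb 210, Sr 185.
So from smallest to largest: H < Be < As < Sr < Rb.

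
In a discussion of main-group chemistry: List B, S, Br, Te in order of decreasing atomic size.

B is in period 2, group 13; S is in period 3, group 16; Br is in period 4, group 17; Te is in period 5, group 16.
Atomic radius shrinks across a period as nuclear charge pulls the same shell inward, and grows down a group as new shells are added.
Neither a single period nor a single group — weigh both effects.
S > B: period and group pull opposite ways; the down-group shift dominates (103 vs 85 pm).
Br > S: period and group pull opposite ways; the down-group shift dominates (114 vs 103 pm).
Te > Br: relative to Br, both the across-period and down-group shifts push Te's atomic radius up.
Tabulated atomic radius (pm): B 85, S 103, Br 114, Te 136.
So from largest to smallest: Te > Br > S > B.

Te > Br > S > B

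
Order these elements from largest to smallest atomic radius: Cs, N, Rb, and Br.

Cs > Rb > Br > N

N is in period 2, group 15; Br is in period 4, group 17; Rb is in period 5, group 1; Cs is in period 6, group 1.
Moving right in a period, electrons are added to the same shell under a stronger nuclear pull, so atoms get smaller; moving down, a new shell is opened and atoms get larger.
These span different periods and groups, so the two trends combine.
Br > N: the two effects oppose for this pair; the down-group effect wins (114 vs 71 pm).
Rb > Br: relative to Br, both the across-period and down-group shifts push Rb's atomic radius up.
Cs > Rb: they share group 1; the group trend gives Cs the larger value.
For reference (pm): N 71, Br 114, Rb 210, Cs 232.
So from largest to smallest: Cs > Rb > Br > N.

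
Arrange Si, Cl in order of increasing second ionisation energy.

After 1 electron has been removed, what remains? Si⁺ still has 3 valence electrons; Cl⁺ still has 6 valence electrons.
All are still removing valence electrons, so compare the +1 ions as you would atoms: IE_2 generally rises across a period (higher Z_eff) and falls down a group (larger shell), subject to the usual subshell exceptions.
Valence configurations: Si⁺ [Ne]3s²3p¹, Cl⁺ [Ne]3s²3p⁴.
The numbers (kJ/mol): Si 1577, Cl 2298.
So the second ionization energies run Si < Cl.

Si < Cl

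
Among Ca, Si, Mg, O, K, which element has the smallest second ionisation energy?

After 1 electron has been removed, what remains? Ca⁺ still has 1 valence electron; Si⁺ still has 3 valence electrons; Mg⁺ still has 1 valence electron; O⁺ still has 5 valence electrons; K⁺ is the bare [Ar] core.
Usually core removal costs more than valence removal, but here the competition is close: a tightly held n=2 valence electron can cost more to remove than an n=3 core electron, so the actual values have to decide it.
Valence configurations: Ca⁺ [Ar]4s¹, Si⁺ [Ne]3s²3p¹, Mg⁺ [Ne]3s¹, O⁺ [He]2s²2p³.
Approximate IE_2 values (kJ/mol): Ca 1145, Si 1577, Mg 1451, O 3388, K 3052.
Putting it together, IE_2: Ca < Mg < Si < K < O.

Ca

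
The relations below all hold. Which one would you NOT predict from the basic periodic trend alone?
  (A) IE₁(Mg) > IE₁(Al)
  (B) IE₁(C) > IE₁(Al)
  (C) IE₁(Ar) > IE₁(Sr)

(A)

The general trend: IE₁ increases across a period and decreases down a group.
(A) Mg (period 3, group 2) vs Al (period 3, group 13): the stated order contradicts the simple trend.
(B) C (period 2, group 14) vs Al (period 3, group 13): the stated order agrees with the simple trend.
(C) Ar (period 3, group 18) vs Sr (period 5, group 2): the stated order agrees with the simple trend.
The exception is (A): Al's single 3p electron is easier to remove than one from Mg's filled 3s².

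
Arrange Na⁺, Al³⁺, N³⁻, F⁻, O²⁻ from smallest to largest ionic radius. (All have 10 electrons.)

Al³⁺ < Na⁺ < F⁻ < O²⁻ < N³⁻

All of these have 10 electrons, so size is governed by nuclear charge alone: the more protons, the stronger the pull on the same electron cloud, and the smaller the ion.
Nuclear charges: Al³⁺ (Z=13), Na⁺ (Z=11), F⁻ (Z=9), O²⁻ (Z=8), N³⁻ (Z=7).
Smallest to largest: Al³⁺ < Na⁺ < F⁻ < O²⁻ < N³⁻.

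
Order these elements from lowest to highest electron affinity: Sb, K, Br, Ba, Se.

K is in period 4, group 1; Se is in period 4, group 16; Br is in period 4, group 17; Sb is in period 5, group 15; Ba is in period 6, group 2.
EA tends to increase across a period and decrease down a group, though the pattern is less regular than for IE or radius.
These span different periods and groups, so the two trends combine.
K > Ba: the two effects oppose for this pair; the down-group effect wins (48 vs 14 kJ/mol).
Sb > K: period and group pull opposite ways; the across-period shift dominates (103 vs 48 kJ/mol).
Se > Sb: relative to Sb, both the across-period and down-group shifts push Se's electron affinity up.
Br > Se: both are in period 4; the period trend gives Br the larger value.
Tabulated electron affinity (kJ/mol): K 48, Se 195, Br 325, Sb 103, Ba 14.
So from lowest to highest: Ba < K < Sb < Se < Br.

Ba, K, Sb, Se, Br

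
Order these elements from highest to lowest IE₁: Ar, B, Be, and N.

Ar > N > Be > B

Be is in period 2, group 2; B is in period 2, group 13; N is in period 2, group 15; Ar is in period 3, group 18.
Across a period the outer electron is held more tightly (higher IE₁); down a group it sits in a higher shell, more shielded, and comes off more easily.
Neither a single period nor a single group — weigh both effects.
Be > B: this pair runs against the simple trend — see the exception note.
N > Be: N lies to the right of Be in period 2, so the across-period effect alone puts N higher.
Ar > N: the two effects oppose for this pair; the across-period effect wins (1521 vs 1402 kJ/mol).
Note the exception: Be has a higher first ionization energy than B, contrary to the simple trend — removing B's lone 2p electron is easier than breaking Be's filled 2s².
Approximate values (kJ/mol): Be 900, B 801, N 1402, Ar 1521.
So from highest to lowest: Ar > N > Be > B.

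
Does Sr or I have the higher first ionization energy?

I

IE₁ increases left→right with effective nuclear charge and decreases top→bottom as the valence shell moves farther out.
All lie in period 5, so first ionization energy increases left to right.
So I has the higher first ionization energy (I > Sr).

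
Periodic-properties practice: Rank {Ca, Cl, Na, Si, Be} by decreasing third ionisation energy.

Consider each +2 ion: Ca²⁺ is the bare [Ar] core; Cl²⁺ still has 5 valence electrons; Na²⁺ is already 1 electron into the core; Si²⁺ still has 2 valence electrons; Be²⁺ is the bare [He] core.
Core electrons are held far more tightly than valence electrons, so Ca, Na and Be top the IE_3 order.
Valence configurations: Cl²⁺ [Ne]3s²3p³, Si²⁺ [Ne]3s².
Tabulated IE_3 (kJ/mol): Ca 4912, Cl 3822, Na 6910, Si 3232, Be 14849.
Hence IE_3: Si < Cl < Ca < Na < Be.

Be > Na > Ca > Cl > Si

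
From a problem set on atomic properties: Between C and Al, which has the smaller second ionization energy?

Al

IE_2 is the cost of taking one more electron from the +1 cation: C⁺ still has 3 valence electrons; Al⁺ still has 2 valence electrons.
All are still removing valence electrons, so compare the +1 ions as you would atoms: IE_2 generally rises across a period (higher Z_eff) and falls down a group (larger shell), subject to the usual subshell exceptions.
Valence configurations: C⁺ [He]2s²2p¹, Al⁺ [Ne]3s².
Tabulated IE_2 (kJ/mol): C 2353, Al 1817.
Overall IE_2 order: Al < C.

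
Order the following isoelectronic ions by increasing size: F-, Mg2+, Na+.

Mg2+ < Na+ < F-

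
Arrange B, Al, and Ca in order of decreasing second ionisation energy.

B > Al > Ca

The second ionization energy removes an electron from the +1 ion. For each element: B⁺ still has 2 valence electrons; Al⁺ still has 2 valence electrons; Ca⁺ still has 1 valence electron.
All are still removing valence electrons, so compare the +1 ions as you would atoms: IE_2 generally rises across a period (higher Z_eff) and falls down a group (larger shell), subject to the usual subshell exceptions.
Valence configurations: B⁺ [He]2s², Al⁺ [Ne]3s², Ca⁺ [Ar]4s¹.
Tabulated IE_2 (kJ/mol): B 2427, Al 1817, Ca 1145.
Putting it together, IE_2: Ca < Al < B.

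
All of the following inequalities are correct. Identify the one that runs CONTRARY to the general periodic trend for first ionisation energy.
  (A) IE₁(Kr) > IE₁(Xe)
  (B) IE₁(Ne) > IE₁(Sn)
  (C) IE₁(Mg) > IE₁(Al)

(C)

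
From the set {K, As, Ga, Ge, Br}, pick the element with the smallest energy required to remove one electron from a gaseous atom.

K

K is in period 4, group 1; Ga is in period 4, group 13; Ge is in period 4, group 14; As is in period 4, group 15; Br is in period 4, group 17.
First ionization energy rises across a period (greater Z_eff holds electrons more tightly) and falls down a group (valence electrons are farther from the nucleus).
All lie in period 4, so first ionization energy increases left to right.
The smallest energy required to remove one electron from a gaseous atom among these belongs to K.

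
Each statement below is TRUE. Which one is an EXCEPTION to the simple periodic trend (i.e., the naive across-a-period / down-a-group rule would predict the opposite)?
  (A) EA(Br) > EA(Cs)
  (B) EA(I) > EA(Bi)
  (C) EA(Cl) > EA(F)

(C)

The general trend: electron affinity increases across a period and decreases down a group.
(A) Br (period 4, group 17) vs Cs (period 6, group 1): the stated order agrees with the simple trend.
(B) I (period 5, group 17) vs Bi (period 6, group 15): the stated order agrees with the simple trend.
(C) Cl (period 3, group 17) vs F (period 2, group 17): the stated order contradicts the simple trend.
The exception is (C): F's small 2p subshell makes the incoming electron feel strong e⁻–e⁻ repulsion, so Cl actually releases more energy on gaining an electron.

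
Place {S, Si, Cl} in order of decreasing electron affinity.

Cl > S > Si

Si is in period 3, group 14; S is in period 3, group 16; Cl is in period 3, group 17.
Electron affinity generally becomes more exothermic across a period toward the halogens and less exothermic down a group.
All lie in period 3, so electron affinity increases left to right.
So from highest to lowest: Cl > S > Si.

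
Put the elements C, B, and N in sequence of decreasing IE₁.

N > C > B

Across a period the outer electron is held more tightly (higher IE₁); down a group it sits in a higher shell, more shielded, and comes off more easily.
All lie in period 2, so first ionization energy increases left to right.
So from highest to lowest: N > C > B.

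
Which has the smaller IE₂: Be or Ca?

Ca

Consider each +1 ion: Be⁺ still has 1 valence electron; Ca⁺ still has 1 valence electron.
All are still removing valence electrons, so compare the +1 ions as you would atoms: IE_2 generally rises across a period (higher Z_eff) and falls down a group (larger shell), subject to the usual subshell exceptions.
Valence configurations: Be⁺ [He]2s¹, Ca⁺ [Ar]4s¹.
Approximate IE_2 values (kJ/mol): Be 1757, Ca 1145.
Overall IE_2 order: Ca < Be.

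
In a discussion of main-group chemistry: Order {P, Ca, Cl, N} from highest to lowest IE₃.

After 2 electrons have been removed, what remains? P²⁺ still has 3 valence electrons; Ca²⁺ is the bare [Ar] core; Cl²⁺ still has 5 valence electrons; N²⁺ still has 3 valence electrons.
Breaking into a closed-shell core is much more expensive than removing a leftover valence electron — Ca has the largest IE_3 here.
Valence configurations: P²⁺ [Ne]3s²3p¹, Cl²⁺ [Ne]3s²3p³, N²⁺ [He]2s²2p¹.
Approximate IE_3 values (kJ/mol): P 2914, Ca 4912, Cl 3822, N 4578.
Putting it together, IE_3: P < Cl < N < Ca.

Ca > N > Cl > P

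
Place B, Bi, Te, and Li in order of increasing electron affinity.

B < Li < Bi < Te

Atoms with high Z_eff and room in the valence shell (especially the halogens) have the most exothermic electron affinities.
These span different periods and groups, so the two trends combine.
Li > B: this pair runs against the simple trend — see the exception note.
Bi > Li: period and group pull opposite ways; the across-period shift dominates (91 vs 60 kJ/mol).
Te > Bi: both effects reinforce here, so Te is clearly the higher of the two.
Note the exception: Li has a higher electron affinity than B, contrary to the simple trend — B's ns²np¹ configuration gives only a small electron affinity — the sparsely filled np subshell binds an added electron weakly.
Tabulated electron affinity (kJ/mol): Li 60, B 27, Te 190, Bi 91.
So from lowest to highest: B < Li < Bi < Te.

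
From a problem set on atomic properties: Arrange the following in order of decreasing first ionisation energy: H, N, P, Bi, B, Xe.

H is in period 1, group 1; B is in period 2, group 13; N is in period 2, group 15; P is in period 3, group 15; Xe is in period 5, group 18; Bi is in period 6, group 15.
IE₁ increases left→right with effective nuclear charge and decreases top→bottom as the valence shell moves farther out.
These span different periods and groups, so the two trends combine.
B > Bi: the two effects oppose for this pair; the down-group effect wins (801 vs 703 kJ/mol).
P > B: the two effects oppose for this pair; the across-period effect wins (1012 vs 801 kJ/mol).
Xe > P: the two effects oppose for this pair; the across-period effect wins (1170 vs 1012 kJ/mol).
H > Xe: period and group pull opposite ways; the down-group shift dominates (1312 vs 1170 kJ/mol).
N > H: the two effects oppose for this pair; the across-period effect wins (1402 vs 1312 kJ/mol).
Approximate values (kJ/mol): H 1312, B 801, N 1402, P 1012, Xe 1170, Bi 703.
So from highest to lowest: N > H > Xe > P > B > Bi.

N > H > Xe > P > B > Bi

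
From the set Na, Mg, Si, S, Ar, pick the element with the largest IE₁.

Na is in period 3, group 1; Mg is in period 3, group 2; Si is in period 3, group 14; S is in period 3, group 16; Ar is in period 3, group 18.
IE₁ increases left→right with effective nuclear charge and decreases top→bottom as the valence shell moves farther out.
All lie in period 3, so first ionization energy increases left to right.
The largest IE₁ among these belongs to Ar.

Ar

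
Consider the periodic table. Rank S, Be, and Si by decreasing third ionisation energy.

Be > S > Si

IE_3 is the cost of taking one more electron from the +2 cation: S²⁺ still has 4 valence electrons; Be²⁺ is the bare [He] core; Si²⁺ still has 2 valence electrons.
Pulling an electron out of a noble-gas core costs far more than removing a remaining valence electron, so Be sits at the high end of IE_3.
Valence configurations: S²⁺ [Ne]3s²3p², Si²⁺ [Ne]3s².
Tabulated IE_3 (kJ/mol): S 3357, Be 14849, Si 3232.
So the third ionization energies run Si < S < Be.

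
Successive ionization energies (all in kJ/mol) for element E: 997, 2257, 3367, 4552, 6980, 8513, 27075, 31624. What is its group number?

Group 16

Look for the largest jump between consecutive ionization energies: IE7/IE6 ≈ 3.2, far larger than any earlier ratio.
That jump marks the point where a core electron is being removed. So the atom has 6 valence electrons.
A main-group element with 6 valence electrons is in group 16.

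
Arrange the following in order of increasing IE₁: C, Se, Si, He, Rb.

Across a period the outer electron is held more tightly (higher IE₁); down a group it sits in a higher shell, more shielded, and comes off more easily.
Neither a single period nor a single group — weigh both effects.
Si > Rb: relative to Rb, both the across-period and down-group shifts push Si's first ionization energy up.
Se > Si: period and group pull opposite ways; the across-period shift dominates (941 vs 786 kJ/mol).
C > Se: period and group pull opposite ways; the down-group shift dominates (1086 vs 941 kJ/mol).
He > C: relative to C, both the across-period and down-group shifts push He's first ionization energy up.
Approximate values (kJ/mol): He 2372, C 1086, Si 786, Se 941, Rb 403.
So from lowest to highest: Rb < Si < Se < C < He.

Rb < Si < Se < C < He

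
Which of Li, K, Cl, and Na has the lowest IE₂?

After 1 electron has been removed, what remains? Li⁺ is the bare [He] core; K⁺ is the bare [Ar] core; Cl⁺ still has 6 valence electrons; Na⁺ is the bare [Ne] core.
Breaking into a closed-shell core is much more expensive than removing a leftover valence electron — K, Na and Li have the largest IE_2 here.
Approximate IE_2 values (kJ/mol): Li 7298, K 3052, Cl 2298, Na 4562.
Hence IE_2: Cl < K < Na < Li.

Cl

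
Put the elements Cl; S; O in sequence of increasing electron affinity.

O < S < Cl

O is in period 2, group 16; S is in period 3, group 16; Cl is in period 3, group 17.
Electron affinity generally becomes more exothermic across a period toward the halogens and less exothermic down a group.
Here both period and group differ, so the two effects have to be weighed against each other.
S > O: this pair runs against the simple trend — see the exception note.
Cl > S: both are in period 3; the period trend gives Cl the larger value.
Note the exception: S has a higher electron affinity than O, contrary to the simple trend — the compact 2p subshell of O repels the added electron more than S's larger 3p does.
Approximate values (kJ/mol): O 141, S 200, Cl 349.
So from lowest to highest: O < S < Cl.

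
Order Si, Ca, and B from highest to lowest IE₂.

B > Si > Ca

After 1 electron has been removed, what remains? Si⁺ still has 3 valence electrons; Ca⁺ still has 1 valence electron; B⁺ still has 2 valence electrons.
All are still removing valence electrons, so compare the +1 ions as you would atoms: IE_2 generally rises across a period (higher Z_eff) and falls down a group (larger shell), subject to the usual subshell exceptions.
Valence configurations: Si⁺ [Ne]3s²3p¹, Ca⁺ [Ar]4s¹, B⁺ [He]2s².
Tabulated IE_2 (kJ/mol): Si 1577, Ca 1145, B 2427.
Overall IE_2 order: Ca < Si < B.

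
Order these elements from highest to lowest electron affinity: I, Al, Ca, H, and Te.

I > Te > H > Al > Ca

H is in period 1, group 1; Al is in period 3, group 13; Ca is in period 4, group 2; Te is in period 5, group 16; I is in period 5, group 17.
EA tends to increase across a period and decrease down a group, though the pattern is less regular than for IE or radius.
These span different periods and groups, so the two trends combine.
Al > Ca: both effects reinforce here, so Al is clearly the higher of the two.
H > Al: the two effects oppose for this pair; the down-group effect wins (73 vs 42 kJ/mol).
Te > H: the two effects oppose for this pair; the across-period effect wins (190 vs 73 kJ/mol).
I > Te: both are in period 5; the period trend gives I the larger value.
Approximate values (kJ/mol): H 73, Al 42, Ca 2, Te 190, I 295.
So from highest to lowest: I > Te > H > Al > Ca.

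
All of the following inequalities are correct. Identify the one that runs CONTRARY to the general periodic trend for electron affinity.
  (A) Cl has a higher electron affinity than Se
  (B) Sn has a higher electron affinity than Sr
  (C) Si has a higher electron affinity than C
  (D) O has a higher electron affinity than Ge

(C)

The general trend: electron affinity increases across a period and decreases down a group.
(A) Cl (period 3, group 17) vs Se (period 4, group 16): the stated order agrees with the simple trend.
(B) Sn (period 5, group 14) vs Sr (period 5, group 2): the stated order agrees with the simple trend.
(C) Si (period 3, group 14) vs C (period 2, group 14): the stated order contradicts the simple trend.
(D) O (period 2, group 16) vs Ge (period 4, group 14): the stated order agrees with the simple trend.
The exception is (C): Si's larger, more diffuse 3p orbitals accept an added electron slightly more readily than C's compact 2p.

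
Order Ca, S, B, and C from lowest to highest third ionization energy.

The third ionization energy removes an electron from the +2 ion. For each element: Ca²⁺ is the bare [Ar] core; S²⁺ still has 4 valence electrons; B²⁺ still has 1 valence electron; C²⁺ still has 2 valence electrons.
Core electrons are held far more tightly than valence electrons, so Ca tops the IE_3 order.
Valence configurations: S²⁺ [Ne]3s²3p², B²⁺ [He]2s¹, C²⁺ [He]2s².
Tabulated IE_3 (kJ/mol): Ca 4912, S 3357, B 3660, C 4620.
Putting it together, IE_3: S < B < C < Ca.

S, B, C, Ca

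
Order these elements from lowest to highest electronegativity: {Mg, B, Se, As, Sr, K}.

B is in period 2, group 13; Mg is in period 3, group 2; K is in period 4, group 1; As is in period 4, group 15; Se is in period 4, group 16; Sr is in period 5, group 2.
Electronegativity increases across a period and decreases down a group, tracking effective nuclear charge and atomic size.
Neither a single period nor a single group — weigh both effects.
Sr > K: the two effects oppose for this pair; the across-period effect wins (0.95 vs 0.82).
Mg > Sr: they share group 2; the group trend gives Mg the larger value.
B > Mg: relative to Mg, both the across-period and down-group shifts push B's electronegativity up.
As > B: period and group pull opposite ways; the across-period shift dominates (2.18 vs 2.04).
Se > As: both are in period 4; the period trend gives Se the larger value.
Approximate values (Pauling): B 2.04, Mg 1.31, K 0.82, As 2.18, Se 2.55, Sr 0.95.
So from lowest to highest: K < Sr < Mg < B < As < Se.

K < Sr < Mg < B < As < Se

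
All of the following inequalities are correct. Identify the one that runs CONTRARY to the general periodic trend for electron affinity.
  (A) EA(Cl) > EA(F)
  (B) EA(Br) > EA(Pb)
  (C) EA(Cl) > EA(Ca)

(A)

The general trend: electron affinity increases across a period and decreases down a group.
(A) Cl (period 3, group 17) vs F (period 2, group 17): the stated order contradicts the simple trend.
(B) Br (period 4, group 17) vs Pb (period 6, group 14): the stated order agrees with the simple trend.
(C) Cl (period 3, group 17) vs Ca (period 4, group 2): the stated order agrees with the simple trend.
The exception is (A): F's small 2p subshell makes the incoming electron feel strong e⁻–e⁻ repulsion, so Cl actually releases more energy on gaining an electron.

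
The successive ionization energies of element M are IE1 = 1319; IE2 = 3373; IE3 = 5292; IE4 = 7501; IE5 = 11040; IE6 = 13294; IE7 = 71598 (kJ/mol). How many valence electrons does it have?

Look for the largest jump between consecutive ionization energies: IE7/IE6 ≈ 5.4, far larger than any earlier ratio.
That jump marks the point where a core electron is being removed. So the atom has 6 valence electrons.

6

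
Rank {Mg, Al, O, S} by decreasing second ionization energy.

IE_2 is the cost of taking one more electron from the +1 cation: Mg⁺ still has 1 valence electron; Al⁺ still has 2 valence electrons; O⁺ still has 5 valence electrons; S⁺ still has 5 valence electrons.
All are still removing valence electrons, so compare the +1 ions as you would atoms: IE_2 generally rises across a period (higher Z_eff) and falls down a group (larger shell), subject to the usual subshell exceptions.
Valence configurations: Mg⁺ [Ne]3s¹, Al⁺ [Ne]3s², O⁺ [He]2s²2p³, S⁺ [Ne]3s²3p³.
The numbers (kJ/mol): Mg 1451, Al 1817, O 3388, S 2252.
So the second ionization energies run Mg < Al < S < O.

O > S > Al > Mg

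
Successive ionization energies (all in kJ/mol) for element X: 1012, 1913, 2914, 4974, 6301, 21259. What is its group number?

Look for the largest jump between consecutive ionization energies: IE6/IE5 ≈ 3.4, far larger than any earlier ratio.
That jump marks the point where a core electron is being removed. So the atom has 5 valence electrons.
A main-group element with 5 valence electrons is in group 15.

Group 15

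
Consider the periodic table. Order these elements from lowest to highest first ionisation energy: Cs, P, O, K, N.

N is in period 2, group 15; O is in period 2, group 16; P is in period 3, group 15; K is in period 4, group 1; Cs is in period 6, group 1.
Across a period the outer electron is held more tightly (higher IE₁); down a group it sits in a higher shell, more shielded, and comes off more easily.
Here both period and group differ, so the two effects have to be weighed against each other.
K > Cs: K sits above Cs in group 1, so the down-group effect alone puts K higher.
P > K: both effects reinforce here, so P is clearly the higher of the two.
O > P: relative to P, both the across-period and down-group shifts push O's first ionization energy up.
N > O: this pair runs against the simple trend — see the exception note.
Note the exception: N has a higher first ionization energy than O, contrary to the simple trend — pairing an electron in O's 2p⁴ costs repulsion energy, so O ionizes more easily than half-filled N (2p³).
Approximate values (kJ/mol): N 1402, O 1314, P 1012, K 419, Cs 376.
So from lowest to highest: Cs < K < P < O < N.

Cs < K < P < O < N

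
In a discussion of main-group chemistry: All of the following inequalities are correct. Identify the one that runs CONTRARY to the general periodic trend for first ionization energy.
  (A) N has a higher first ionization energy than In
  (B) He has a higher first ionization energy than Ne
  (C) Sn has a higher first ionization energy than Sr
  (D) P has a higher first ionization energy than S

The general trend: first ionization energy increases across a period and decreases down a group.
(A) N (period 2, group 15) vs In (period 5, group 13): the stated order agrees with the simple trend.
(B) He (period 1, group 18) vs Ne (period 2, group 18): the stated order agrees with the simple trend.
(C) Sn (period 5, group 14) vs Sr (period 5, group 2): the stated order agrees with the simple trend.
(D) P (period 3, group 15) vs S (period 3, group 16): the stated order contradicts the simple trend.
The exception is (D): S (3p⁴) ionizes more easily than half-filled P (3p³) because the paired 3p electron in S is pushed out by e⁻–e⁻ repulsion.

(D)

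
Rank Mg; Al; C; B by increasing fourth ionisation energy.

After 3 electrons have been removed, what remains? Mg³⁺ is already 1 electron into the core; Al³⁺ is the bare [Ne] core; C³⁺ still has 1 valence electron; B³⁺ is the bare [He] core.
Breaking into a closed-shell core is much more expensive than removing a leftover valence electron — Mg, Al and B have the largest IE_4 here.
Approximate IE_4 values (kJ/mol): Mg 10543, Al 11577, C 6223, B 25026.
Putting it together, IE_4: C < Mg < Al < B.

C, Mg, Al, B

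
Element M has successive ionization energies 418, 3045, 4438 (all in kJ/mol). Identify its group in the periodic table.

Group 1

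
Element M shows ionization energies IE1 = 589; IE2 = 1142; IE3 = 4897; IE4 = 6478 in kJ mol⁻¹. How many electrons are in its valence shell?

2

Look for the largest jump between consecutive ionization energies: IE3/IE2 ≈ 4.3, far larger than any earlier ratio.
That jump marks the point where a core electron is being removed. So the atom has 2 valence electrons.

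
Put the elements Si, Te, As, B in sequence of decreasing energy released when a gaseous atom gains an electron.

Te, Si, As, B

B is in period 2, group 13; Si is in period 3, group 14; As is in period 4, group 15; Te is in period 5, group 16.
EA tends to increase across a period and decrease down a group, though the pattern is less regular than for IE or radius.
A diagonal step moves right (one effect) and down (the opposite effect) at once.
As > B: period and group pull opposite ways; the across-period shift dominates (78 vs 27 kJ/mol).
Si > As: the two effects oppose for this pair; the down-group effect wins (134 vs 78 kJ/mol).
Te > Si: the two effects oppose for this pair; the across-period effect wins (190 vs 134 kJ/mol).
Tabulated electron affinity (kJ/mol): B 27, Si 134, As 78, Te 190.
So from highest to lowest: Te > Si > As > B.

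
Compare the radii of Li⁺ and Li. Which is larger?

Li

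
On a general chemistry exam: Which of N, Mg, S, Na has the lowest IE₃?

S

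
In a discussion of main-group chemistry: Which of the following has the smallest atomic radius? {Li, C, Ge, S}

C

Atomic radius shrinks across a period as nuclear charge pulls the same shell inward, and grows down a group as new shells are added.
Here both period and group differ, so the two effects have to be weighed against each other.
S > C: period and group pull opposite ways; the down-group shift dominates (103 vs 75 pm).
Ge > S: both effects reinforce here, so Ge is clearly the larger of the two.
Li > Ge: period and group pull opposite ways; the across-period shift dominates (133 vs 121 pm).
Tabulated atomic radius (pm): Li 133, C 75, S 103, Ge 121.
The smallest atomic radius among these belongs to C.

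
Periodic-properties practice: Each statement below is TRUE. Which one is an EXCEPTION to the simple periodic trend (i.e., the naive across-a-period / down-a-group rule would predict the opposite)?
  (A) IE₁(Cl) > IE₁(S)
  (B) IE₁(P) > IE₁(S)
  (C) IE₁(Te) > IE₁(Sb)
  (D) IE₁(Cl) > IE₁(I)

(B)

The general trend: IE₁ increases across a period and decreases down a group.
(A) Cl (period 3, group 17) vs S (period 3, group 16): the stated order agrees with the simple trend.
(B) P (period 3, group 15) vs S (period 3, group 16): the stated order contradicts the simple trend.
(C) Te (period 5, group 16) vs Sb (period 5, group 15): the stated order agrees with the simple trend.
(D) Cl (period 3, group 17) vs I (period 5, group 17): the stated order agrees with the simple trend.
The exception is (B): S (3p⁴) ionizes more easily than half-filled P (3p³) because the paired 3p electron in S is pushed out by e⁻–e⁻ repulsion.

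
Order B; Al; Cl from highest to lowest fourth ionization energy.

B > Al > Cl

The fourth ionization energy removes an electron from the +3 ion. For each element: B³⁺ is the bare [He] core; Al³⁺ is the bare [Ne] core; Cl³⁺ still has 4 valence electrons.
Core electrons are held far more tightly than valence electrons, so Al and B top the IE_4 order.
Tabulated IE_4 (kJ/mol): B 25026, Al 11577, Cl 5159.
Hence IE_4: Cl < Al < B.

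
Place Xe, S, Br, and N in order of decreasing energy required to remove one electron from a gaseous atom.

Across a period the outer electron is held more tightly (higher IE₁); down a group it sits in a higher shell, more shielded, and comes off more easily.
A diagonal step moves right (one effect) and down (the opposite effect) at once.
Br > S: period and group pull opposite ways; the across-period shift dominates (1140 vs 1000 kJ/mol).
Xe > Br: the two effects oppose for this pair; the across-period effect wins (1170 vs 1140 kJ/mol).
N > Xe: the two effects oppose for this pair; the down-group effect wins (1402 vs 1170 kJ/mol).
For reference (kJ/mol): N 1402, S 1000, Br 1140, Xe 1170.
So from highest to lowest: N > Xe > Br > S.

N > Xe > Br > S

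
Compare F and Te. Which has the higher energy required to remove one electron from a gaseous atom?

F

Removing the outermost electron gets harder across a period and easier down a group.
Neither a single period nor a single group — weigh both effects.
F > Te: both effects reinforce here, so F is clearly the higher of the two.
Approximate values (kJ/mol): F 1681, Te 869.
So F has the higher energy required to remove one electron from a gaseous atom (F > Te).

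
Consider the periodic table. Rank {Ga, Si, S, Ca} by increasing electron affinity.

Si is in period 3, group 14; S is in period 3, group 16; Ca is in period 4, group 2; Ga is in period 4, group 13.
Atoms with high Z_eff and room in the valence shell (especially the halogens) have the most exothermic electron affinities.
Neither a single period nor a single group — weigh both effects.
Ga > Ca: both are in period 4; the period trend gives Ga the larger value.
Si > Ga: relative to Ga, both the across-period and down-group shifts push Si's electron affinity up.
S > Si: both are in period 3; the period trend gives S the larger value.
Tabulated electron affinity (kJ/mol): Si 134, S 200, Ca 2, Ga 29.
So from lowest to highest: Ca < Ga < Si < S.

Ca, Ga, Si, S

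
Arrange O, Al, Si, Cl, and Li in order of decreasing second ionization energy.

Li, O, Cl, Al, Si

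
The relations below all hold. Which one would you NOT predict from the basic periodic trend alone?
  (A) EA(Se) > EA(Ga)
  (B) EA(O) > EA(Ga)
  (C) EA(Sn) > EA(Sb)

The general trend: electron affinity increases across a period and decreases down a group.
(A) Se (period 4, group 16) vs Ga (period 4, group 13): the stated order agrees with the simple trend.
(B) O (period 2, group 16) vs Ga (period 4, group 13): the stated order agrees with the simple trend.
(C) Sn (period 5, group 14) vs Sb (period 5, group 15): the stated order contradicts the simple trend.
The exception is (C): adding an electron to Sb's half-filled 5p³ is unfavourable, so Sn has the more exothermic EA.

(C)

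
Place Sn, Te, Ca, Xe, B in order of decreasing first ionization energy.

B is in period 2, group 13; Ca is in period 4, group 2; Sn is in period 5, group 14; Te is in period 5, group 16; Xe is in period 5, group 18.
IE₁ increases left→right with effective nuclear charge and decreases top→bottom as the valence shell moves farther out.
These span different periods and groups, so the two trends combine.
Sn > Ca: period and group pull opposite ways; the across-period shift dominates (709 vs 590 kJ/mol).
B > Sn: period and group pull opposite ways; the down-group shift dominates (801 vs 709 kJ/mol).
Te > B: the two effects oppose for this pair; the across-period effect wins (869 vs 801 kJ/mol).
Xe > Te: both are in period 5; the period trend gives Xe the larger value.
Tabulated first ionization energy (kJ/mol): B 801, Ca 590, Sn 709, Te 869, Xe 1170.
So from highest to lowest: Xe > Te > B > Sn > Ca.

Xe > Te > B > Sn > Ca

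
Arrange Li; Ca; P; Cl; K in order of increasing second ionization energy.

Ca < P < Cl < K < Li

IE_2 is the cost of taking one more electron from the +1 cation: Li⁺ is the bare [He] core; Ca⁺ still has 1 valence electron; P⁺ still has 4 valence electrons; Cl⁺ still has 6 valence electrons; K⁺ is the bare [Ar] core.
Pulling an electron out of a noble-gas core costs far more than removing a remaining valence electron, so K and Li sit at the high end of IE_2.
Valence configurations: Ca⁺ [Ar]4s¹, P⁺ [Ne]3s²3p², Cl⁺ [Ne]3s²3p⁴.
Tabulated IE_2 (kJ/mol): Li 7298, Ca 1145, P 1907, Cl 2298, K 3052.
Putting it together, IE_2: Ca < P < Cl < K < Li.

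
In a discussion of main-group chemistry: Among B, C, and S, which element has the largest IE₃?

C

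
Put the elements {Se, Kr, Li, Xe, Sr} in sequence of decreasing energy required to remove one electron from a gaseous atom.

Kr, Xe, Se, Sr, Li

Li is in period 2, group 1; Se is in period 4, group 16; Kr is in period 4, group 18; Sr is in period 5, group 2; Xe is in period 5, group 18.
Removing the outermost electron gets harder across a period and easier down a group.
Here both period and group differ, so the two effects have to be weighed against each other.
Sr > Li: the two effects oppose for this pair; the across-period effect wins (550 vs 520 kJ/mol).
Se > Sr: both effects reinforce here, so Se is clearly the higher of the two.
Xe > Se: the two effects oppose for this pair; the across-period effect wins (1170 vs 941 kJ/mol).
Kr > Xe: Kr sits above Xe in group 18, so the down-group effect alone puts Kr higher.
Tabulated first ionization energy (kJ/mol): Li 520, Se 941, Kr 1351, Sr 550, Xe 1170.
So from highest to lowest: Kr > Xe > Se > Sr > Li.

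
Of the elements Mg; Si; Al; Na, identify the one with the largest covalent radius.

Na

Na is in period 3, group 1; Mg is in period 3, group 2; Al is in period 3, group 13; Si is in period 3, group 14.
Radius decreases left→right (rising Z_eff, same n) and increases top→bottom (higher n).
All lie in period 3, so atomic radius increases right to left.
The largest covalent radius among these belongs to Na.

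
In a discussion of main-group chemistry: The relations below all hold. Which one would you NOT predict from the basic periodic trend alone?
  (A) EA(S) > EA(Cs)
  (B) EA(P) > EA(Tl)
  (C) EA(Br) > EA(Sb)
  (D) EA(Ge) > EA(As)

The general trend: electron affinity increases across a period and decreases down a group.
(A) S (period 3, group 16) vs Cs (period 6, group 1): the stated order agrees with the simple trend.
(B) P (period 3, group 15) vs Tl (period 6, group 13): the stated order agrees with the simple trend.
(C) Br (period 4, group 17) vs Sb (period 5, group 15): the stated order agrees with the simple trend.
(D) Ge (period 4, group 14) vs As (period 4, group 15): the stated order contradicts the simple trend.
The exception is (D): adding an electron to As's half-filled 4p³ is unfavourable, so Ge (4p²) has the more exothermic EA.

(D)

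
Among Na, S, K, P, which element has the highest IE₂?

Na

Consider each +1 ion: Na⁺ is the bare [Ne] core; S⁺ still has 5 valence electrons; K⁺ is the bare [Ar] core; P⁺ still has 4 valence electrons.
Pulling an electron out of a noble-gas core costs far more than removing a remaining valence electron, so K and Na sit at the high end of IE_2.
Valence configurations: S⁺ [Ne]3s²3p³, P⁺ [Ne]3s²3p².
Tabulated IE_2 (kJ/mol): Na 4562, S 2252, K 3052, P 1907.
Putting it together, IE_2: P < S < K < Na.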